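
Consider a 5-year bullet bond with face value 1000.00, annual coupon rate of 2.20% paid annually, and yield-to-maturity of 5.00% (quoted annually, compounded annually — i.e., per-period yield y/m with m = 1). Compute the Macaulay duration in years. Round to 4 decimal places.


Coupon per period c = face * coupon_rate / m = 22.000000
Periods per year m = 1; per-period yield y/m = 0.050000
Number of cashflows N = 5
Cashflows (t years, CF_t, discount factor 1/(1+y/m)^(m*t), PV):
  t = 1.0000: CF_t = 22.000000, DF = 0.952381, PV = 20.952381
  t = 2.0000: CF_t = 22.000000, DF = 0.907029, PV = 19.954649
  t = 3.0000: CF_t = 22.000000, DF = 0.863838, PV = 19.004427
  t = 4.0000: CF_t = 22.000000, DF = 0.822702, PV = 18.099454
  t = 5.0000: CF_t = 1022.000000, DF = 0.783526, PV = 800.763742
Price P = sum_t PV_t = 878.774653
Macaulay numerator sum_t t * PV_t:
  t * PV_t at t = 1.0000: 20.952381
  t * PV_t at t = 2.0000: 39.909297
  t * PV_t at t = 3.0000: 57.013282
  t * PV_t at t = 4.0000: 72.397818
  t * PV_t at t = 5.0000: 4003.818711
Macaulay duration D = (sum_t t * PV_t) / P = 4194.091488 / 878.774653 = 4.772659

Answer: Macaulay duration = 4.7727 years


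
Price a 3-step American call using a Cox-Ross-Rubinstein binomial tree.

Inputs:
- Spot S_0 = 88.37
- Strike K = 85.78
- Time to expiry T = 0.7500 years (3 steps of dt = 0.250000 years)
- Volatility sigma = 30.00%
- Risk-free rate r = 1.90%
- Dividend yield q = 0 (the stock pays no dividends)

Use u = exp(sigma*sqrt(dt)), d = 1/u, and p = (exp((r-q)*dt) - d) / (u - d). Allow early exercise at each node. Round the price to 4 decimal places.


dt = T/N = 0.250000
u = exp(sigma*sqrt(dt)) = 1.161834; d = 1/u = 0.860708
p = (exp((r-q)*dt) - d) / (u - d) = 0.478382
Discount per step: exp(-r*dt) = 0.995261
Stock lattice S(k, i) with i counting down-moves:
  k=0: S(0,0) = 88.3700
  k=1: S(1,0) = 102.6713; S(1,1) = 76.0608
  k=2: S(2,0) = 119.2870; S(2,1) = 88.3700; S(2,2) = 65.4661
  k=3: S(3,0) = 138.5917; S(3,1) = 102.6713; S(3,2) = 76.0608; S(3,3) = 56.3472
Terminal payoffs V(N, i) = max(S_T - K, 0):
  V(3,0) = 52.811748; V(3,1) = 16.891292; V(3,2) = 0.000000; V(3,3) = 0.000000
Backward induction: V(k, i) = exp(-r*dt) * [p * V(k+1, i) + (1-p) * V(k+1, i+1)]; then take max(V_cont, immediate exercise) for American.
  V(2,0) = exp(-r*dt) * [p*52.811748 + (1-p)*16.891292] = 33.913512; exercise = 33.507023; V(2,0) = max -> 33.913512
  V(2,1) = exp(-r*dt) * [p*16.891292 + (1-p)*0.000000] = 8.042195; exercise = 2.590000; V(2,1) = max -> 8.042195
  V(2,2) = exp(-r*dt) * [p*0.000000 + (1-p)*0.000000] = 0.000000; exercise = 0.000000; V(2,2) = max -> 0.000000
  V(1,0) = exp(-r*dt) * [p*33.913512 + (1-p)*8.042195] = 20.321804; exercise = 16.891292; V(1,0) = max -> 20.321804
  V(1,1) = exp(-r*dt) * [p*8.042195 + (1-p)*0.000000] = 3.829009; exercise = 0.000000; V(1,1) = max -> 3.829009
  V(0,0) = exp(-r*dt) * [p*20.321804 + (1-p)*3.829009] = 11.663329; exercise = 2.590000; V(0,0) = max -> 11.663329

Answer: Price = V(0,0) = 11.6633


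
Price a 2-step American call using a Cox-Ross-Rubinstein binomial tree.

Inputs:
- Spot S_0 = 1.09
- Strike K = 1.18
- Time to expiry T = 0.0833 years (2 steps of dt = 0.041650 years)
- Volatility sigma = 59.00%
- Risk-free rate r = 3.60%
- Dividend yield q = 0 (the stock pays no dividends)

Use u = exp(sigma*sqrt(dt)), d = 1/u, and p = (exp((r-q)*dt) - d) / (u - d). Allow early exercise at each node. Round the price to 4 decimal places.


Answer: Price = V(0,0) = 0.0467

Derivation:
dt = T/N = 0.041650
u = exp(sigma*sqrt(dt)) = 1.127958; d = 1/u = 0.886558
p = (exp((r-q)*dt) - d) / (u - d) = 0.476150
Discount per step: exp(-r*dt) = 0.998502
Stock lattice S(k, i) with i counting down-moves:
  k=0: S(0,0) = 1.0900
  k=1: S(1,0) = 1.2295; S(1,1) = 0.9663
  k=2: S(2,0) = 1.3868; S(2,1) = 1.0900; S(2,2) = 0.8567
Terminal payoffs V(N, i) = max(S_T - K, 0):
  V(2,0) = 0.206796; V(2,1) = 0.000000; V(2,2) = 0.000000
Backward induction: V(k, i) = exp(-r*dt) * [p * V(k+1, i) + (1-p) * V(k+1, i+1)]; then take max(V_cont, immediate exercise) for American.
  V(1,0) = exp(-r*dt) * [p*0.206796 + (1-p)*0.000000] = 0.098318; exercise = 0.049475; V(1,0) = max -> 0.098318
  V(1,1) = exp(-r*dt) * [p*0.000000 + (1-p)*0.000000] = 0.000000; exercise = 0.000000; V(1,1) = max -> 0.000000
  V(0,0) = exp(-r*dt) * [p*0.098318 + (1-p)*0.000000] = 0.046744; exercise = 0.000000; V(0,0) = max -> 0.046744


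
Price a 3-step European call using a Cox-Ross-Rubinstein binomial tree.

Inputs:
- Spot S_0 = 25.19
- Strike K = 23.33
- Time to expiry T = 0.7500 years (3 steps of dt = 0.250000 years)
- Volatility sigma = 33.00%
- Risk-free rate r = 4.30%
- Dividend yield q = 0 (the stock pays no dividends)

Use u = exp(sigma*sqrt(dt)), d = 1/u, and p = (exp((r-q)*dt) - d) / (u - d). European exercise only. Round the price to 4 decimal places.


dt = T/N = 0.250000
u = exp(sigma*sqrt(dt)) = 1.179393; d = 1/u = 0.847894
p = (exp((r-q)*dt) - d) / (u - d) = 0.491447
Discount per step: exp(-r*dt) = 0.989308
Stock lattice S(k, i) with i counting down-moves:
  k=0: S(0,0) = 25.1900
  k=1: S(1,0) = 29.7089; S(1,1) = 21.3584
  k=2: S(2,0) = 35.0385; S(2,1) = 25.1900; S(2,2) = 18.1097
  k=3: S(3,0) = 41.3242; S(3,1) = 29.7089; S(3,2) = 21.3584; S(3,3) = 15.3551
Terminal payoffs V(N, i) = max(S_T - K, 0):
  V(3,0) = 17.994151; V(3,1) = 6.378913; V(3,2) = 0.000000; V(3,3) = 0.000000
Backward induction: V(k, i) = exp(-r*dt) * [p * V(k+1, i) + (1-p) * V(k+1, i+1)].
  V(2,0) = exp(-r*dt) * [p*17.994151 + (1-p)*6.378913] = 11.957941
  V(2,1) = exp(-r*dt) * [p*6.378913 + (1-p)*0.000000] = 3.101376
  V(2,2) = exp(-r*dt) * [p*0.000000 + (1-p)*0.000000] = 0.000000
  V(1,0) = exp(-r*dt) * [p*11.957941 + (1-p)*3.101376] = 7.374205
  V(1,1) = exp(-r*dt) * [p*3.101376 + (1-p)*0.000000] = 1.507864
  V(0,0) = exp(-r*dt) * [p*7.374205 + (1-p)*1.507864] = 4.343909

Answer: Price = V(0,0) = 4.3439


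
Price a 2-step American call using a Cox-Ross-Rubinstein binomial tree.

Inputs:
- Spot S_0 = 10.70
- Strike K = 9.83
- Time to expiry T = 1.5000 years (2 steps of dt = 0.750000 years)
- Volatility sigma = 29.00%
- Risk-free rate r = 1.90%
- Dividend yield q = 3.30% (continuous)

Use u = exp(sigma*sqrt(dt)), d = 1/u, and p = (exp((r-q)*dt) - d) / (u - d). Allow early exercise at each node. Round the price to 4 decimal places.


dt = T/N = 0.750000
u = exp(sigma*sqrt(dt)) = 1.285500; d = 1/u = 0.777908
p = (exp((r-q)*dt) - d) / (u - d) = 0.416963
Discount per step: exp(-r*dt) = 0.985851
Stock lattice S(k, i) with i counting down-moves:
  k=0: S(0,0) = 10.7000
  k=1: S(1,0) = 13.7548; S(1,1) = 8.3236
  k=2: S(2,0) = 17.6818; S(2,1) = 10.7000; S(2,2) = 6.4750
Terminal payoffs V(N, i) = max(S_T - K, 0):
  V(2,0) = 7.851846; V(2,1) = 0.870000; V(2,2) = 0.000000
Backward induction: V(k, i) = exp(-r*dt) * [p * V(k+1, i) + (1-p) * V(k+1, i+1)]; then take max(V_cont, immediate exercise) for American.
  V(1,0) = exp(-r*dt) * [p*7.851846 + (1-p)*0.870000] = 3.727675; exercise = 3.924845; V(1,0) = max -> 3.924845
  V(1,1) = exp(-r*dt) * [p*0.870000 + (1-p)*0.000000] = 0.357626; exercise = 0.000000; V(1,1) = max -> 0.357626
  V(0,0) = exp(-r*dt) * [p*3.924845 + (1-p)*0.357626] = 1.818920; exercise = 0.870000; V(0,0) = max -> 1.818920

Answer: Price = V(0,0) = 1.8189


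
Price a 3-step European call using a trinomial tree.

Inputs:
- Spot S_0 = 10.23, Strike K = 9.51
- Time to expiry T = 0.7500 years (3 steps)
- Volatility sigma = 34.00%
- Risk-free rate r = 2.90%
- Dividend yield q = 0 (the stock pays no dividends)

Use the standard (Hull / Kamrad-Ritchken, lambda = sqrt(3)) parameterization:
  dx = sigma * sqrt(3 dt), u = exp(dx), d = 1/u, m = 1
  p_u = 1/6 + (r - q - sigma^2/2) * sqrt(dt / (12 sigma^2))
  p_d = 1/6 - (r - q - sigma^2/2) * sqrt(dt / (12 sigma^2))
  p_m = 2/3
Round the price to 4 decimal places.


dt = T/N = 0.250000; dx = sigma*sqrt(3*dt) = 0.294449
u = exp(dx) = 1.342386; d = 1/u = 0.744942
p_u = 0.154440, p_m = 0.666667, p_d = 0.178893
Discount per step: exp(-r*dt) = 0.992776
Stock lattice S(k, j) with j the centered position index:
  k=0: S(0,+0) = 10.2300
  k=1: S(1,-1) = 7.6208; S(1,+0) = 10.2300; S(1,+1) = 13.7326
  k=2: S(2,-2) = 5.6770; S(2,-1) = 7.6208; S(2,+0) = 10.2300; S(2,+1) = 13.7326; S(2,+2) = 18.4345
  k=3: S(3,-3) = 4.2291; S(3,-2) = 5.6770; S(3,-1) = 7.6208; S(3,+0) = 10.2300; S(3,+1) = 13.7326; S(3,+2) = 18.4345; S(3,+3) = 24.7462
Terminal payoffs V(N, j) = max(S_T - K, 0):
  V(3,-3) = 0.000000; V(3,-2) = 0.000000; V(3,-1) = 0.000000; V(3,+0) = 0.720000; V(3,+1) = 4.222609; V(3,+2) = 8.924462; V(3,+3) = 15.236164
Backward induction: V(k, j) = exp(-r*dt) * [p_u * V(k+1, j+1) + p_m * V(k+1, j) + p_d * V(k+1, j-1)]
  V(2,-2) = exp(-r*dt) * [p_u*0.000000 + p_m*0.000000 + p_d*0.000000] = 0.000000
  V(2,-1) = exp(-r*dt) * [p_u*0.720000 + p_m*0.000000 + p_d*0.000000] = 0.110394
  V(2,+0) = exp(-r*dt) * [p_u*4.222609 + p_m*0.720000 + p_d*0.000000] = 1.123963
  V(2,+1) = exp(-r*dt) * [p_u*8.924462 + p_m*4.222609 + p_d*0.720000] = 4.290951
  V(2,+2) = exp(-r*dt) * [p_u*15.236164 + p_m*8.924462 + p_d*4.222609] = 8.992682
  V(1,-1) = exp(-r*dt) * [p_u*1.123963 + p_m*0.110394 + p_d*0.000000] = 0.245396
  V(1,+0) = exp(-r*dt) * [p_u*4.290951 + p_m*1.123963 + p_d*0.110394] = 1.421411
  V(1,+1) = exp(-r*dt) * [p_u*8.992682 + p_m*4.290951 + p_d*1.123963] = 4.418387
  V(0,+0) = exp(-r*dt) * [p_u*4.418387 + p_m*1.421411 + p_d*0.245396] = 1.661793

Answer: Price = V(0,0) = 1.6618


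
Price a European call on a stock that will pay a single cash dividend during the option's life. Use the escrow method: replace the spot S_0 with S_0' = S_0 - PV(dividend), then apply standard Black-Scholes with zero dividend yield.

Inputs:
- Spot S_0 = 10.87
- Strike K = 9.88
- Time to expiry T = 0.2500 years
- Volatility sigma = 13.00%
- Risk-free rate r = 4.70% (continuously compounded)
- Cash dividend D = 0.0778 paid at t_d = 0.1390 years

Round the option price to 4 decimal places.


PV(D) = D * exp(-r * t_d) = 0.0778 * 0.99348829 = 0.07729339
S_0' = S_0 - PV(D) = 10.8700 - 0.07729339 = 10.79270661
d1 = (ln(S_0'/K) + (r + sigma^2/2)*T) / (sigma*sqrt(T)) = 1.57262431
d2 = d1 - sigma*sqrt(T) = 1.50762431
exp(-rT) = 0.98831876
N(d1) = 0.94209708; N(d2) = 0.93417465
C = S_0' * N(d1) - K * exp(-rT) * N(d2) = 10.79270661 * 0.94209708 - 9.8800 * 0.98831876 * 0.93417465 = 1.0459

Answer: Price = 1.0459


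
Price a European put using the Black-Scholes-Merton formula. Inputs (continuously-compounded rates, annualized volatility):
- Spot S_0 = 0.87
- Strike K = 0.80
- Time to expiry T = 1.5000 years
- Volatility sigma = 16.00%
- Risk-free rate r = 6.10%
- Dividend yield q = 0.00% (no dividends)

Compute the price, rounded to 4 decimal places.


d1 = (ln(S/K) + (r - q + 0.5*sigma^2) * T) / (sigma * sqrt(T)) = 0.99296948
d2 = d1 - sigma * sqrt(T) = 0.79701030
exp(-rT) = 0.91256132; exp(-qT) = 1.00000000
P = K * exp(-rT) * N(-d2) - S_0 * exp(-qT) * N(-d1)
N(-d1) = 0.16036241; N(-d2) = 0.21272253
P = 0.8000 * 0.91256132 * 0.21272253 - 0.8700 * 1.00000000 * 0.16036241 = 0.0158

Answer: Price = 0.0158


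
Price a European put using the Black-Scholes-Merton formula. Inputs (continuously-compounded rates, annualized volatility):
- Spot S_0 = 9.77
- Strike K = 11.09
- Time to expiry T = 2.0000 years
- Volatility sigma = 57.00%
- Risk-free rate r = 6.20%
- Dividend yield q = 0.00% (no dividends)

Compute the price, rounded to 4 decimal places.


d1 = (ln(S/K) + (r - q + 0.5*sigma^2) * T) / (sigma * sqrt(T)) = 0.39966750
d2 = d1 - sigma * sqrt(T) = -0.40643423
exp(-rT) = 0.88337984; exp(-qT) = 1.00000000
P = K * exp(-rT) * N(-d2) - S_0 * exp(-qT) * N(-d1)
N(-d1) = 0.34470072; N(-d2) = 0.65778821
P = 11.0900 * 0.88337984 * 0.65778821 - 9.7700 * 1.00000000 * 0.34470072 = 3.0764

Answer: Price = 3.0764


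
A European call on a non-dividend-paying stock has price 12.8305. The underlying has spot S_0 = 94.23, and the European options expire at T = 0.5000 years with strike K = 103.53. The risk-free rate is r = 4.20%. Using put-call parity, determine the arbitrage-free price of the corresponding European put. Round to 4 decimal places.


Answer: Put price = 19.9790

Derivation:
Put-call parity: C - P = S_0 * exp(-qT) - K * exp(-rT).
S_0 * exp(-qT) = 94.2300 * 1.00000000 = 94.23000000
K * exp(-rT) = 103.5300 * 0.97921896 = 101.37853940
P = C - S*exp(-qT) + K*exp(-rT)
P = 12.8305 - 94.23000000 + 101.37853940 = 19.9790


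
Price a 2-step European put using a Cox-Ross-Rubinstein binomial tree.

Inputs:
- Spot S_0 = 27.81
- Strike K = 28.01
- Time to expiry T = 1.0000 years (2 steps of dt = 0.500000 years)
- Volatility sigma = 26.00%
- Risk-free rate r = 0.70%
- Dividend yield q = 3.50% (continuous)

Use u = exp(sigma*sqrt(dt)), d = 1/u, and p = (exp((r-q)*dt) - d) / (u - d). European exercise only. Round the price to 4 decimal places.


Answer: Price = V(0,0) = 3.0563

Derivation:
dt = T/N = 0.500000
u = exp(sigma*sqrt(dt)) = 1.201833; d = 1/u = 0.832062
p = (exp((r-q)*dt) - d) / (u - d) = 0.416570
Discount per step: exp(-r*dt) = 0.996506
Stock lattice S(k, i) with i counting down-moves:
  k=0: S(0,0) = 27.8100
  k=1: S(1,0) = 33.4230; S(1,1) = 23.1397
  k=2: S(2,0) = 40.1688; S(2,1) = 27.8100; S(2,2) = 19.2536
Terminal payoffs V(N, i) = max(K - S_T, 0):
  V(2,0) = 0.000000; V(2,1) = 0.200000; V(2,2) = 8.756360
Backward induction: V(k, i) = exp(-r*dt) * [p * V(k+1, i) + (1-p) * V(k+1, i+1)].
  V(1,0) = exp(-r*dt) * [p*0.000000 + (1-p)*0.200000] = 0.116278
  V(1,1) = exp(-r*dt) * [p*0.200000 + (1-p)*8.756360] = 5.173901
  V(0,0) = exp(-r*dt) * [p*0.116278 + (1-p)*5.173901] = 3.056333


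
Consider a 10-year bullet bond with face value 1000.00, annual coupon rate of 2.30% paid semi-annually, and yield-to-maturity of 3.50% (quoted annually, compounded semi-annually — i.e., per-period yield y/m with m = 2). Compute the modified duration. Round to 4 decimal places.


Answer: Modified duration = 8.7675

Derivation:
Coupon per period c = face * coupon_rate / m = 11.500000
Periods per year m = 2; per-period yield y/m = 0.017500
Number of cashflows N = 20
Cashflows (t years, CF_t, discount factor 1/(1+y/m)^(m*t), PV):
  t = 0.5000: CF_t = 11.500000, DF = 0.982801, PV = 11.302211
  t = 1.0000: CF_t = 11.500000, DF = 0.965898, PV = 11.107824
  t = 1.5000: CF_t = 11.500000, DF = 0.949285, PV = 10.916781
  t = 2.0000: CF_t = 11.500000, DF = 0.932959, PV = 10.729023
  t = 2.5000: CF_t = 11.500000, DF = 0.916913, PV = 10.544494
  t = 3.0000: CF_t = 11.500000, DF = 0.901143, PV = 10.363139
  t = 3.5000: CF_t = 11.500000, DF = 0.885644, PV = 10.184903
  t = 4.0000: CF_t = 11.500000, DF = 0.870412, PV = 10.009733
  t = 4.5000: CF_t = 11.500000, DF = 0.855441, PV = 9.837576
  t = 5.0000: CF_t = 11.500000, DF = 0.840729, PV = 9.668379
  t = 5.5000: CF_t = 11.500000, DF = 0.826269, PV = 9.502092
  t = 6.0000: CF_t = 11.500000, DF = 0.812058, PV = 9.338666
  t = 6.5000: CF_t = 11.500000, DF = 0.798091, PV = 9.178050
  t = 7.0000: CF_t = 11.500000, DF = 0.784365, PV = 9.020196
  t = 7.5000: CF_t = 11.500000, DF = 0.770875, PV = 8.865058
  t = 8.0000: CF_t = 11.500000, DF = 0.757616, PV = 8.712588
  t = 8.5000: CF_t = 11.500000, DF = 0.744586, PV = 8.562740
  t = 9.0000: CF_t = 11.500000, DF = 0.731780, PV = 8.415469
  t = 9.5000: CF_t = 11.500000, DF = 0.719194, PV = 8.270731
  t = 10.0000: CF_t = 1011.500000, DF = 0.706825, PV = 714.953060
Price P = sum_t PV_t = 899.482712
First compute Macaulay numerator sum_t t * PV_t:
  t * PV_t at t = 0.5000: 5.651106
  t * PV_t at t = 1.0000: 11.107824
  t * PV_t at t = 1.5000: 16.375171
  t * PV_t at t = 2.0000: 21.458046
  t * PV_t at t = 2.5000: 26.361235
  t * PV_t at t = 3.0000: 31.089418
  t * PV_t at t = 3.5000: 35.647162
  t * PV_t at t = 4.0000: 40.038932
  t * PV_t at t = 4.5000: 44.269090
  t * PV_t at t = 5.0000: 48.341894
  t * PV_t at t = 5.5000: 52.261508
  t * PV_t at t = 6.0000: 56.031994
  t * PV_t at t = 6.5000: 59.657323
  t * PV_t at t = 7.0000: 63.141374
  t * PV_t at t = 7.5000: 66.487934
  t * PV_t at t = 8.0000: 69.700700
  t * PV_t at t = 8.5000: 72.783286
  t * PV_t at t = 9.0000: 75.739220
  t * PV_t at t = 9.5000: 78.571945
  t * PV_t at t = 10.0000: 7149.530598
Macaulay duration D = 8024.245761 / 899.482712 = 8.920956
Modified duration = D / (1 + y/m) = 8.920956 / (1 + 0.017500) = 8.767524


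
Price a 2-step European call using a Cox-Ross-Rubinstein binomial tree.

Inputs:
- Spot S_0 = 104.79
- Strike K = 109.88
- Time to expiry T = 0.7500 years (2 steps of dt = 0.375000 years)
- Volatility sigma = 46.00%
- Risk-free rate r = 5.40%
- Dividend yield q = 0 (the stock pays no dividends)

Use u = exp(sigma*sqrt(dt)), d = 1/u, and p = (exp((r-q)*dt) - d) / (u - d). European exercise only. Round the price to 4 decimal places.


dt = T/N = 0.375000
u = exp(sigma*sqrt(dt)) = 1.325370; d = 1/u = 0.754507
p = (exp((r-q)*dt) - d) / (u - d) = 0.465873
Discount per step: exp(-r*dt) = 0.979954
Stock lattice S(k, i) with i counting down-moves:
  k=0: S(0,0) = 104.7900
  k=1: S(1,0) = 138.8855; S(1,1) = 79.0647
  k=2: S(2,0) = 184.0746; S(2,1) = 104.7900; S(2,2) = 59.6549
Terminal payoffs V(N, i) = max(S_T - K, 0):
  V(2,0) = 74.194578; V(2,1) = 0.000000; V(2,2) = 0.000000
Backward induction: V(k, i) = exp(-r*dt) * [p * V(k+1, i) + (1-p) * V(k+1, i+1)].
  V(1,0) = exp(-r*dt) * [p*74.194578 + (1-p)*0.000000] = 33.872371
  V(1,1) = exp(-r*dt) * [p*0.000000 + (1-p)*0.000000] = 0.000000
  V(0,0) = exp(-r*dt) * [p*33.872371 + (1-p)*0.000000] = 15.463900

Answer: Price = V(0,0) = 15.4639


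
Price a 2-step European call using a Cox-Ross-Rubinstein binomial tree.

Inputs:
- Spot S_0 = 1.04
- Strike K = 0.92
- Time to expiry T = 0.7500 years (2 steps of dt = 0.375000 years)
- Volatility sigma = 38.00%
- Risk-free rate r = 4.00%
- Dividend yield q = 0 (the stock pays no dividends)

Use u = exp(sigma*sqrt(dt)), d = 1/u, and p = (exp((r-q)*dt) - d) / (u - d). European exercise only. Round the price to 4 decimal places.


Answer: Price = V(0,0) = 0.2188

Derivation:
dt = T/N = 0.375000
u = exp(sigma*sqrt(dt)) = 1.262005; d = 1/u = 0.792390
p = (exp((r-q)*dt) - d) / (u - d) = 0.474268
Discount per step: exp(-r*dt) = 0.985112
Stock lattice S(k, i) with i counting down-moves:
  k=0: S(0,0) = 1.0400
  k=1: S(1,0) = 1.3125; S(1,1) = 0.8241
  k=2: S(2,0) = 1.6564; S(2,1) = 1.0400; S(2,2) = 0.6530
Terminal payoffs V(N, i) = max(S_T - K, 0):
  V(2,0) = 0.736362; V(2,1) = 0.120000; V(2,2) = 0.000000
Backward induction: V(k, i) = exp(-r*dt) * [p * V(k+1, i) + (1-p) * V(k+1, i+1)].
  V(1,0) = exp(-r*dt) * [p*0.736362 + (1-p)*0.120000] = 0.406182
  V(1,1) = exp(-r*dt) * [p*0.120000 + (1-p)*0.000000] = 0.056065
  V(0,0) = exp(-r*dt) * [p*0.406182 + (1-p)*0.056065] = 0.218807


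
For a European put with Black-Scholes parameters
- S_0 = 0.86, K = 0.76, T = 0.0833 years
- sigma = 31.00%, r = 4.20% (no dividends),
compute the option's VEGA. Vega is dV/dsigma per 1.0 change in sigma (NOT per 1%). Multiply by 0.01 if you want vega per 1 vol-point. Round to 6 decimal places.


Answer: Vega = 0.033838

Derivation:
d1 = 1.4654418348; d2 = 1.3759704427
phi(d1) = 0.1363270612; exp(-qT) = 1.0000000000; exp(-rT) = 0.9965075130
Vega = S * exp(-qT) * phi(d1) * sqrt(T) = 0.8600 * 1.0000000000 * 0.1363270612 * 0.2886173938 = 0.033838


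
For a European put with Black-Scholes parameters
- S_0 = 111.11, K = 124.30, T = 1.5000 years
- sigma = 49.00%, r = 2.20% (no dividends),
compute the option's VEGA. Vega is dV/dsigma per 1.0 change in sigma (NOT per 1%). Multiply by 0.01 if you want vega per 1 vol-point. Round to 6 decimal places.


Answer: Vega = 53.526735

Derivation:
d1 = 0.1681278155; d2 = -0.4319971715
phi(d1) = 0.3933434956; exp(-qT) = 1.0000000000; exp(-rT) = 0.9675385596
Vega = S * exp(-qT) * phi(d1) * sqrt(T) = 111.1100 * 1.0000000000 * 0.3933434956 * 1.2247448714 = 53.526735


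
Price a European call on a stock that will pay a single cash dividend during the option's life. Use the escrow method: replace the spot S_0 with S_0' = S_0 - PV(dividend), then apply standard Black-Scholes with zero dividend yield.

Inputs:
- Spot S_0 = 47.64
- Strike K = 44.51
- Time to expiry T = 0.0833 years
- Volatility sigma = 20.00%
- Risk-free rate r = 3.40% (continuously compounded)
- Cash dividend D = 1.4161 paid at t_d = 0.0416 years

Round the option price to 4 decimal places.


Answer: Price = 2.2125

Derivation:
PV(D) = D * exp(-r * t_d) = 1.4161 * 0.99858660 = 1.41409848
S_0' = S_0 - PV(D) = 47.6400 - 1.41409848 = 46.22590152
d1 = (ln(S_0'/K) + (r + sigma^2/2)*T) / (sigma*sqrt(T)) = 0.73323018
d2 = d1 - sigma*sqrt(T) = 0.67550670
exp(-rT) = 0.99717181
N(d1) = 0.76829098; N(d2) = 0.75032305
C = S_0' * N(d1) - K * exp(-rT) * N(d2) = 46.22590152 * 0.76829098 - 44.5100 * 0.99717181 * 0.75032305 = 2.2125


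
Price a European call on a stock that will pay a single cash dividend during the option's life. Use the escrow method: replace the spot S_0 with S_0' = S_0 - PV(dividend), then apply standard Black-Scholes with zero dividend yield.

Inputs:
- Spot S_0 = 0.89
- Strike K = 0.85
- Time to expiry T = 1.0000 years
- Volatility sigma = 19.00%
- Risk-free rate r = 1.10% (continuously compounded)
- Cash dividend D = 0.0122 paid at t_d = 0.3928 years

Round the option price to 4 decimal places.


Answer: Price = 0.0853

Derivation:
PV(D) = D * exp(-r * t_d) = 0.0122 * 0.99568852 = 0.01214740
S_0' = S_0 - PV(D) = 0.8900 - 0.01214740 = 0.87785260
d1 = (ln(S_0'/K) + (r + sigma^2/2)*T) / (sigma*sqrt(T)) = 0.32259131
d2 = d1 - sigma*sqrt(T) = 0.13259131
exp(-rT) = 0.98906028
N(d1) = 0.62649761; N(d2) = 0.55274170
C = S_0' * N(d1) - K * exp(-rT) * N(d2) = 0.87785260 * 0.62649761 - 0.8500 * 0.98906028 * 0.55274170 = 0.0853


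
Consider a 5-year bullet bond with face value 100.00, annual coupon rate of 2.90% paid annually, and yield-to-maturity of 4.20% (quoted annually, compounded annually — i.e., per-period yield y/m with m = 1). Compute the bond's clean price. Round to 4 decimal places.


Answer: Price = 94.2450

Derivation:
Coupon per period c = face * coupon_rate / m = 2.900000
Periods per year m = 1; per-period yield y/m = 0.042000
Number of cashflows N = 5
Cashflows (t years, CF_t, discount factor 1/(1+y/m)^(m*t), PV):
  t = 1.0000: CF_t = 2.900000, DF = 0.959693, PV = 2.783109
  t = 2.0000: CF_t = 2.900000, DF = 0.921010, PV = 2.670930
  t = 3.0000: CF_t = 2.900000, DF = 0.883887, PV = 2.563273
  t = 4.0000: CF_t = 2.900000, DF = 0.848260, PV = 2.459955
  t = 5.0000: CF_t = 102.900000, DF = 0.814069, PV = 83.767736
Price P = sum_t PV_t = 94.245004


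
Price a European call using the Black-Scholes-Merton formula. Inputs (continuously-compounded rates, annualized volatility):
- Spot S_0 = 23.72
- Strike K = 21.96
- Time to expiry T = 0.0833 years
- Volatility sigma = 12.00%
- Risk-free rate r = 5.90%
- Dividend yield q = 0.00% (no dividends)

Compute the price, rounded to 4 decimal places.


d1 = (ln(S/K) + (r - q + 0.5*sigma^2) * T) / (sigma * sqrt(T)) = 2.38523443
d2 = d1 - sigma * sqrt(T) = 2.35060035
exp(-rT) = 0.99509736; exp(-qT) = 1.00000000
C = S_0 * exp(-qT) * N(d1) - K * exp(-rT) * N(d2)
N(d1) = 0.99146588; N(d2) = 0.99062842
C = 23.7200 * 1.00000000 * 0.99146588 - 21.9600 * 0.99509736 * 0.99062842 = 1.8700

Answer: Price = 1.8700


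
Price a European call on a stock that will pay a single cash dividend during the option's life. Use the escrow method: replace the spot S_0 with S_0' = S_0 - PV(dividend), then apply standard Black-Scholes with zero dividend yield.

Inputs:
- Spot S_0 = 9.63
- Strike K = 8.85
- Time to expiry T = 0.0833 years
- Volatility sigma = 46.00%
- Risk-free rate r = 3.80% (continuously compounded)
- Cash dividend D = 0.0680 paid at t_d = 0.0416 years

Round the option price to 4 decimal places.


Answer: Price = 0.9433

Derivation:
PV(D) = D * exp(-r * t_d) = 0.0680 * 0.99842045 = 0.06789259
S_0' = S_0 - PV(D) = 9.6300 - 0.06789259 = 9.56210741
d1 = (ln(S_0'/K) + (r + sigma^2/2)*T) / (sigma*sqrt(T)) = 0.67314350
d2 = d1 - sigma*sqrt(T) = 0.54037950
exp(-rT) = 0.99683960
N(d1) = 0.74957200; N(d2) = 0.70553233
C = S_0' * N(d1) - K * exp(-rT) * N(d2) = 9.56210741 * 0.74957200 - 8.8500 * 0.99683960 * 0.70553233 = 0.9433


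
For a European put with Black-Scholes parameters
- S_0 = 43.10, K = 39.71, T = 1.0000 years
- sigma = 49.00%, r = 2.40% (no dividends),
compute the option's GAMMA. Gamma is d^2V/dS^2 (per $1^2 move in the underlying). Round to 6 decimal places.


d1 = 0.4611631673; d2 = -0.0288368327
phi(d1) = 0.3586980730; exp(-qT) = 1.0000000000; exp(-rT) = 0.9762857098
Gamma = exp(-qT) * phi(d1) / (S * sigma * sqrt(T)) = 1.0000000000 * 0.3586980730 / (43.1000 * 0.4900 * 1.0000000000) = 0.016985

Answer: Gamma = 0.016985


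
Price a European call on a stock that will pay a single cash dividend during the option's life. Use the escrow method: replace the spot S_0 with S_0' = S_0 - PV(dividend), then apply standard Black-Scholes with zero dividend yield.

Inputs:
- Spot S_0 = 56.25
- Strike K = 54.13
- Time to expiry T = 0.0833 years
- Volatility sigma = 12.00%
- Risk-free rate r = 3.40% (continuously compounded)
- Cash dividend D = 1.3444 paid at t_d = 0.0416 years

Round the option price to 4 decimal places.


Answer: Price = 1.3073

Derivation:
PV(D) = D * exp(-r * t_d) = 1.3444 * 0.99858660 = 1.34249982
S_0' = S_0 - PV(D) = 56.2500 - 1.34249982 = 54.90750018
d1 = (ln(S_0'/K) + (r + sigma^2/2)*T) / (sigma*sqrt(T)) = 0.51086531
d2 = d1 - sigma*sqrt(T) = 0.47623122
exp(-rT) = 0.99717181
N(d1) = 0.69527731; N(d2) = 0.68304517
C = S_0' * N(d1) - K * exp(-rT) * N(d2) = 54.90750018 * 0.69527731 - 54.1300 * 0.99717181 * 0.68304517 = 1.3073


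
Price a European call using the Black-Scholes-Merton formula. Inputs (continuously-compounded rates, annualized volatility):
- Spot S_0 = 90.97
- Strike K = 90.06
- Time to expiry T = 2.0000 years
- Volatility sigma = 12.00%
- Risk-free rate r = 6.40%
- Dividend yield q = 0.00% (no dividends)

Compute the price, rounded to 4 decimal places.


Answer: Price = 13.4180

Derivation:
d1 = (ln(S/K) + (r - q + 0.5*sigma^2) * T) / (sigma * sqrt(T)) = 0.89834185
d2 = d1 - sigma * sqrt(T) = 0.72863622
exp(-rT) = 0.87985338; exp(-qT) = 1.00000000
C = S_0 * exp(-qT) * N(d1) - K * exp(-rT) * N(d2)
N(d1) = 0.81549834; N(d2) = 0.76688789
C = 90.9700 * 1.00000000 * 0.81549834 - 90.0600 * 0.87985338 * 0.76688789 = 13.4180


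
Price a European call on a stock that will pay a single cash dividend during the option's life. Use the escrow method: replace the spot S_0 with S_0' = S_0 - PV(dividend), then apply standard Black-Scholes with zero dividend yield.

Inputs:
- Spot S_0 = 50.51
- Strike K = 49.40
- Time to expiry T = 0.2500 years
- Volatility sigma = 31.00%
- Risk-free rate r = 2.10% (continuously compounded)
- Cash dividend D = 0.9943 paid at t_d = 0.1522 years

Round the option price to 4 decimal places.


PV(D) = D * exp(-r * t_d) = 0.9943 * 0.99680890 = 0.99112709
S_0' = S_0 - PV(D) = 50.5100 - 0.99112709 = 49.51887291
d1 = (ln(S_0'/K) + (r + sigma^2/2)*T) / (sigma*sqrt(T)) = 0.12687706
d2 = d1 - sigma*sqrt(T) = -0.02812294
exp(-rT) = 0.99476376
N(d1) = 0.55048115; N(d2) = 0.48878205
C = S_0' * N(d1) - K * exp(-rT) * N(d2) = 49.51887291 * 0.55048115 - 49.4000 * 0.99476376 * 0.48878205 = 3.2398

Answer: Price = 3.2398


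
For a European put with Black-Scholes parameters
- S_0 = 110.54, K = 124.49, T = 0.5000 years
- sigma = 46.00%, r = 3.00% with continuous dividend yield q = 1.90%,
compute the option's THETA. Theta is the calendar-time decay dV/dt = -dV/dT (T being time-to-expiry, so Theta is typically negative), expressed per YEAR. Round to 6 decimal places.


Answer: Theta = -12.600448

Derivation:
d1 = -0.1858397905; d2 = -0.5111089098
phi(d1) = 0.3921123994; exp(-qT) = 0.9905449824; exp(-rT) = 0.9851119396
Theta = -S*exp(-qT)*phi(d1)*sigma/(2*sqrt(T)) + r*K*exp(-rT)*N(-d2) - q*S*exp(-qT)*N(-d1)
N(-d1) = 0.5737148001; N(-d2) = 0.6953626013; sqrt(T) = 0.7071067812
Term 1 = -110.5400 * 0.9905449824 * 0.3921123994 * 0.4600 / (2 * 0.7071067812) = -13.9651971877
Term 2 = 0.0300 * 124.4900 * 0.9851119396 * 0.6953626013 = 2.5583068503
Term 3 = -0.0190 * 110.5400 * 0.9905449824 * 0.5737148001 = -1.1935574203
Theta = -13.9651971877 + (2.5583068503) + (-1.1935574203) = -12.600448


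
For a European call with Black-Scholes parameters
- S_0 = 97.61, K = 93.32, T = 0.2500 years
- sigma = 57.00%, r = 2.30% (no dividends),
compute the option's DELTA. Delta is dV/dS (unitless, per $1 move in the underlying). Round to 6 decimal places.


Answer: Delta = 0.625659

Derivation:
d1 = 0.3203789475; d2 = 0.0353789475
phi(d1) = 0.3789845393; exp(-qT) = 1.0000000000; exp(-rT) = 0.9942664996
N(d1) = 0.6256594587
Delta = exp(-qT) * N(d1) = 1.0000000000 * 0.6256594587 = 0.625659


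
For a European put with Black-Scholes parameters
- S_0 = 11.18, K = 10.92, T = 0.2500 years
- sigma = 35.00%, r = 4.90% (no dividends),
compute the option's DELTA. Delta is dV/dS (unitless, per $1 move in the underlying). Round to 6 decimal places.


d1 = 0.2919599852; d2 = 0.1169599852
phi(d1) = 0.3822964785; exp(-qT) = 1.0000000000; exp(-rT) = 0.9878247258
N(-d1) = 0.3851586094
Delta = -exp(-qT) * N(-d1) = -1.0000000000 * 0.3851586094 = -0.385159

Answer: Delta = -0.385159


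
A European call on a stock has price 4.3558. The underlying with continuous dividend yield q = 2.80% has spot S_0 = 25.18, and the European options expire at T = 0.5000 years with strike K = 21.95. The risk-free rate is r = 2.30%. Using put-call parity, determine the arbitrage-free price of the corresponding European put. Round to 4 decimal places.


Answer: Put price = 1.2249

Derivation:
Put-call parity: C - P = S_0 * exp(-qT) - K * exp(-rT).
S_0 * exp(-qT) = 25.1800 * 0.98609754 = 24.82993616
K * exp(-rT) = 21.9500 * 0.98856587 = 21.69902090
P = C - S*exp(-qT) + K*exp(-rT)
P = 4.3558 - 24.82993616 + 21.69902090 = 1.2249


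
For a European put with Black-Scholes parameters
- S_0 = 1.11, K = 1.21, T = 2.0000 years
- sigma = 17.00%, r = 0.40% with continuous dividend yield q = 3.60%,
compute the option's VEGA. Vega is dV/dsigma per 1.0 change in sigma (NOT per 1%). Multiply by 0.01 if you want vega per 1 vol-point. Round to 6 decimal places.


Answer: Vega = 0.513034

Derivation:
d1 = -0.5047924848; d2 = -0.7452087904
phi(d1) = 0.3512186695; exp(-qT) = 0.9305308958; exp(-rT) = 0.9920319148
Vega = S * exp(-qT) * phi(d1) * sqrt(T) = 1.1100 * 0.9305308958 * 0.3512186695 * 1.4142135624 = 0.513034


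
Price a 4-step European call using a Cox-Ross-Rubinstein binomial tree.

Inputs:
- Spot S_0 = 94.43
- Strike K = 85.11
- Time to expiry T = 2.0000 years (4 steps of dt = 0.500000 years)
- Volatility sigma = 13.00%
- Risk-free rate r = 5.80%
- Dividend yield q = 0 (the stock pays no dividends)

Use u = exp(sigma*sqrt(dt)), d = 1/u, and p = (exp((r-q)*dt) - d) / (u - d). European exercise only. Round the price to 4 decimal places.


Answer: Price = V(0,0) = 19.6575

Derivation:
dt = T/N = 0.500000
u = exp(sigma*sqrt(dt)) = 1.096281; d = 1/u = 0.912175
p = (exp((r-q)*dt) - d) / (u - d) = 0.636859
Discount per step: exp(-r*dt) = 0.971416
Stock lattice S(k, i) with i counting down-moves:
  k=0: S(0,0) = 94.4300
  k=1: S(1,0) = 103.5218; S(1,1) = 86.1366
  k=2: S(2,0) = 113.4891; S(2,1) = 94.4300; S(2,2) = 78.5717
  k=3: S(3,0) = 124.4160; S(3,1) = 103.5218; S(3,2) = 86.1366; S(3,3) = 71.6711
  k=4: S(4,0) = 136.3949; S(4,1) = 113.4891; S(4,2) = 94.4300; S(4,3) = 78.5717; S(4,4) = 65.3765
Terminal payoffs V(N, i) = max(S_T - K, 0):
  V(4,0) = 51.284899; V(4,1) = 28.379076; V(4,2) = 9.320000; V(4,3) = 0.000000; V(4,4) = 0.000000
Backward induction: V(k, i) = exp(-r*dt) * [p * V(k+1, i) + (1-p) * V(k+1, i+1)].
  V(3,0) = exp(-r*dt) * [p*51.284899 + (1-p)*28.379076] = 41.738704
  V(3,1) = exp(-r*dt) * [p*28.379076 + (1-p)*9.320000] = 20.844595
  V(3,2) = exp(-r*dt) * [p*9.320000 + (1-p)*0.000000] = 5.765865
  V(3,3) = exp(-r*dt) * [p*0.000000 + (1-p)*0.000000] = 0.000000
  V(2,0) = exp(-r*dt) * [p*41.738704 + (1-p)*20.844595] = 33.175029
  V(2,1) = exp(-r*dt) * [p*20.844595 + (1-p)*5.765865] = 14.929588
  V(2,2) = exp(-r*dt) * [p*5.765865 + (1-p)*0.000000] = 3.567081
  V(1,0) = exp(-r*dt) * [p*33.175029 + (1-p)*14.929588] = 25.790481
  V(1,1) = exp(-r*dt) * [p*14.929588 + (1-p)*3.567081] = 10.494594
  V(0,0) = exp(-r*dt) * [p*25.790481 + (1-p)*10.494594] = 19.657499


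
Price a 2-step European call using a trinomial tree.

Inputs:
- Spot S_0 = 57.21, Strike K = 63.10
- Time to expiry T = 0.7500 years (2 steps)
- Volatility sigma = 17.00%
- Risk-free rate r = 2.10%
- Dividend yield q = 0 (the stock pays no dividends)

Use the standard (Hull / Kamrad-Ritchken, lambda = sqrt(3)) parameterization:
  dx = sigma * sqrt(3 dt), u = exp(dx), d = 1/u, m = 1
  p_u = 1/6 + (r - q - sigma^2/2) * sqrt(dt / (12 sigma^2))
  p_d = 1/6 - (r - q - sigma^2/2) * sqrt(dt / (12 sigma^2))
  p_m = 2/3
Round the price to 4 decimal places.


Answer: Price = V(0,0) = 1.7942

Derivation:
dt = T/N = 0.375000; dx = sigma*sqrt(3*dt) = 0.180312
u = exp(dx) = 1.197591; d = 1/u = 0.835009
p_u = 0.173478, p_m = 0.666667, p_d = 0.159856
Discount per step: exp(-r*dt) = 0.992156
Stock lattice S(k, j) with j the centered position index:
  k=0: S(0,+0) = 57.2100
  k=1: S(1,-1) = 47.7709; S(1,+0) = 57.2100; S(1,+1) = 68.5142
  k=2: S(2,-2) = 39.8891; S(2,-1) = 47.7709; S(2,+0) = 57.2100; S(2,+1) = 68.5142; S(2,+2) = 82.0520
Terminal payoffs V(N, j) = max(S_T - K, 0):
  V(2,-2) = 0.000000; V(2,-1) = 0.000000; V(2,+0) = 0.000000; V(2,+1) = 5.414194; V(2,+2) = 18.951998
Backward induction: V(k, j) = exp(-r*dt) * [p_u * V(k+1, j+1) + p_m * V(k+1, j) + p_d * V(k+1, j-1)]
  V(1,-1) = exp(-r*dt) * [p_u*0.000000 + p_m*0.000000 + p_d*0.000000] = 0.000000
  V(1,+0) = exp(-r*dt) * [p_u*5.414194 + p_m*0.000000 + p_d*0.000000] = 0.931875
  V(1,+1) = exp(-r*dt) * [p_u*18.951998 + p_m*5.414194 + p_d*0.000000] = 6.843111
  V(0,+0) = exp(-r*dt) * [p_u*6.843111 + p_m*0.931875 + p_d*0.000000] = 1.794192


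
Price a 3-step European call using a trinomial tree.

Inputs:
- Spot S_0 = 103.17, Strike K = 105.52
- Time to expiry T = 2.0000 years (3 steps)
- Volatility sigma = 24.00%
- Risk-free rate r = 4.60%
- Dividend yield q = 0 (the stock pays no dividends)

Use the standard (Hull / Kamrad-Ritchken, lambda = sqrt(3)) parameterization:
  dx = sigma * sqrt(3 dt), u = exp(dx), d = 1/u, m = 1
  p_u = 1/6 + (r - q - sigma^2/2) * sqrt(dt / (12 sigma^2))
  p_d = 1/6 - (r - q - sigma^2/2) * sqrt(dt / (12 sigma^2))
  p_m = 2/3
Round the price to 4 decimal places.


Answer: Price = V(0,0) = 16.3583

Derivation:
dt = T/N = 0.666667; dx = sigma*sqrt(3*dt) = 0.339411
u = exp(dx) = 1.404121; d = 1/u = 0.712189
p_u = 0.183559, p_m = 0.666667, p_d = 0.149775
Discount per step: exp(-r*dt) = 0.969799
Stock lattice S(k, j) with j the centered position index:
  k=0: S(0,+0) = 103.1700
  k=1: S(1,-1) = 73.4766; S(1,+0) = 103.1700; S(1,+1) = 144.8631
  k=2: S(2,-2) = 52.3293; S(2,-1) = 73.4766; S(2,+0) = 103.1700; S(2,+1) = 144.8631; S(2,+2) = 203.4053
  k=3: S(3,-3) = 37.2683; S(3,-2) = 52.3293; S(3,-1) = 73.4766; S(3,+0) = 103.1700; S(3,+1) = 144.8631; S(3,+2) = 203.4053; S(3,+3) = 285.6056
Terminal payoffs V(N, j) = max(S_T - K, 0):
  V(3,-3) = 0.000000; V(3,-2) = 0.000000; V(3,-1) = 0.000000; V(3,+0) = 0.000000; V(3,+1) = 39.343130; V(3,+2) = 97.885317; V(3,+3) = 180.085611
Backward induction: V(k, j) = exp(-r*dt) * [p_u * V(k+1, j+1) + p_m * V(k+1, j) + p_d * V(k+1, j-1)]
  V(2,-2) = exp(-r*dt) * [p_u*0.000000 + p_m*0.000000 + p_d*0.000000] = 0.000000
  V(2,-1) = exp(-r*dt) * [p_u*0.000000 + p_m*0.000000 + p_d*0.000000] = 0.000000
  V(2,+0) = exp(-r*dt) * [p_u*39.343130 + p_m*0.000000 + p_d*0.000000] = 7.003666
  V(2,+1) = exp(-r*dt) * [p_u*97.885317 + p_m*39.343130 + p_d*0.000000] = 42.861665
  V(2,+2) = exp(-r*dt) * [p_u*180.085611 + p_m*97.885317 + p_d*39.343130] = 101.058616
  V(1,-1) = exp(-r*dt) * [p_u*7.003666 + p_m*0.000000 + p_d*0.000000] = 1.246757
  V(1,+0) = exp(-r*dt) * [p_u*42.861665 + p_m*7.003666 + p_d*0.000000] = 12.158116
  V(1,+1) = exp(-r*dt) * [p_u*101.058616 + p_m*42.861665 + p_d*7.003666] = 46.718698
  V(0,+0) = exp(-r*dt) * [p_u*46.718698 + p_m*12.158116 + p_d*1.246757] = 16.358338


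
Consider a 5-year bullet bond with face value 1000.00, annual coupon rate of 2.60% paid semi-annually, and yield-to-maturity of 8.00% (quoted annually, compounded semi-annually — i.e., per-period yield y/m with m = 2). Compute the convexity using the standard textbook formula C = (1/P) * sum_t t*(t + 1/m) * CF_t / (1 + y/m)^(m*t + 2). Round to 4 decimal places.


Answer: Convexity = 23.2461

Derivation:
Coupon per period c = face * coupon_rate / m = 13.000000
Periods per year m = 2; per-period yield y/m = 0.040000
Number of cashflows N = 10
Cashflows (t years, CF_t, discount factor 1/(1+y/m)^(m*t), PV):
  t = 0.5000: CF_t = 13.000000, DF = 0.961538, PV = 12.500000
  t = 1.0000: CF_t = 13.000000, DF = 0.924556, PV = 12.019231
  t = 1.5000: CF_t = 13.000000, DF = 0.888996, PV = 11.556953
  t = 2.0000: CF_t = 13.000000, DF = 0.854804, PV = 11.112454
  t = 2.5000: CF_t = 13.000000, DF = 0.821927, PV = 10.685052
  t = 3.0000: CF_t = 13.000000, DF = 0.790315, PV = 10.274089
  t = 3.5000: CF_t = 13.000000, DF = 0.759918, PV = 9.878932
  t = 4.0000: CF_t = 13.000000, DF = 0.730690, PV = 9.498973
  t = 4.5000: CF_t = 13.000000, DF = 0.702587, PV = 9.133628
  t = 5.0000: CF_t = 1013.000000, DF = 0.675564, PV = 684.346503
Price P = sum_t PV_t = 781.005814
Convexity numerator sum_t t*(t + 1/m) * CF_t / (1+y/m)^(m*t + 2):
  t = 0.5000: term = 5.778476
  t = 1.0000: term = 16.668682
  t = 1.5000: term = 32.055157
  t = 2.0000: term = 51.370444
  t = 2.5000: term = 74.091987
  t = 3.0000: term = 99.739213
  t = 3.5000: term = 127.870786
  t = 4.0000: term = 158.082016
  t = 4.5000: term = 190.002422
  t = 5.0000: term = 17399.712309
Convexity = (1/P) * sum = 18155.371492 / 781.005814 = 23.246141


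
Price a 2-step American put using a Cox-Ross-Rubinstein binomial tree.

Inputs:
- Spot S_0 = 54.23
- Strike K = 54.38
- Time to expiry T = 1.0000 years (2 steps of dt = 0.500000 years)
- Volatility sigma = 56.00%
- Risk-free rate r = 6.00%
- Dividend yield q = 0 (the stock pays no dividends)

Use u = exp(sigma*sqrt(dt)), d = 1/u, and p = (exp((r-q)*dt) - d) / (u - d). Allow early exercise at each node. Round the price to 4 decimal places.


dt = T/N = 0.500000
u = exp(sigma*sqrt(dt)) = 1.485839; d = 1/u = 0.673020
p = (exp((r-q)*dt) - d) / (u - d) = 0.439746
Discount per step: exp(-r*dt) = 0.970446
Stock lattice S(k, i) with i counting down-moves:
  k=0: S(0,0) = 54.2300
  k=1: S(1,0) = 80.5771; S(1,1) = 36.4979
  k=2: S(2,0) = 119.7246; S(2,1) = 54.2300; S(2,2) = 24.5638
Terminal payoffs V(N, i) = max(K - S_T, 0):
  V(2,0) = 0.000000; V(2,1) = 0.150000; V(2,2) = 29.816179
Backward induction: V(k, i) = exp(-r*dt) * [p * V(k+1, i) + (1-p) * V(k+1, i+1)]; then take max(V_cont, immediate exercise) for American.
  V(1,0) = exp(-r*dt) * [p*0.000000 + (1-p)*0.150000] = 0.081554; exercise = 0.000000; V(1,0) = max -> 0.081554
  V(1,1) = exp(-r*dt) * [p*0.150000 + (1-p)*29.816179] = 16.274938; exercise = 17.882110; V(1,1) = max -> 17.882110
  V(0,0) = exp(-r*dt) * [p*0.081554 + (1-p)*17.882110] = 9.757227; exercise = 0.150000; V(0,0) = max -> 9.757227

Answer: Price = V(0,0) = 9.7572


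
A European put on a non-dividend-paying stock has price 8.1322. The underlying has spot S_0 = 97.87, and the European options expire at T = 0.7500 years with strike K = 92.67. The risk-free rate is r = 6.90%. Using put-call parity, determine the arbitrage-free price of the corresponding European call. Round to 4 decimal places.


Put-call parity: C - P = S_0 * exp(-qT) - K * exp(-rT).
S_0 * exp(-qT) = 97.8700 * 1.00000000 = 97.87000000
K * exp(-rT) = 92.6700 * 0.94956623 = 87.99630242
C = P + S*exp(-qT) - K*exp(-rT)
C = 8.1322 + 97.87000000 - 87.99630242 = 18.0059

Answer: Call price = 18.0059


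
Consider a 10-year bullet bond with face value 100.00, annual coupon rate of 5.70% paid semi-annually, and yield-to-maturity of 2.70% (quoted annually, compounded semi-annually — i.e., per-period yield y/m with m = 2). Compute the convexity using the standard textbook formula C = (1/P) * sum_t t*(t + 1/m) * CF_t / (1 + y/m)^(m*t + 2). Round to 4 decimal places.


Coupon per period c = face * coupon_rate / m = 2.850000
Periods per year m = 2; per-period yield y/m = 0.013500
Number of cashflows N = 20
Cashflows (t years, CF_t, discount factor 1/(1+y/m)^(m*t), PV):
  t = 0.5000: CF_t = 2.850000, DF = 0.986680, PV = 2.812037
  t = 1.0000: CF_t = 2.850000, DF = 0.973537, PV = 2.774581
  t = 1.5000: CF_t = 2.850000, DF = 0.960569, PV = 2.737623
  t = 2.0000: CF_t = 2.850000, DF = 0.947774, PV = 2.701157
  t = 2.5000: CF_t = 2.850000, DF = 0.935150, PV = 2.665177
  t = 3.0000: CF_t = 2.850000, DF = 0.922694, PV = 2.629677
  t = 3.5000: CF_t = 2.850000, DF = 0.910403, PV = 2.594649
  t = 4.0000: CF_t = 2.850000, DF = 0.898276, PV = 2.560088
  t = 4.5000: CF_t = 2.850000, DF = 0.886311, PV = 2.525987
  t = 5.0000: CF_t = 2.850000, DF = 0.874505, PV = 2.492340
  t = 5.5000: CF_t = 2.850000, DF = 0.862857, PV = 2.459142
  t = 6.0000: CF_t = 2.850000, DF = 0.851363, PV = 2.426386
  t = 6.5000: CF_t = 2.850000, DF = 0.840023, PV = 2.394066
  t = 7.0000: CF_t = 2.850000, DF = 0.828834, PV = 2.362176
  t = 7.5000: CF_t = 2.850000, DF = 0.817794, PV = 2.330712
  t = 8.0000: CF_t = 2.850000, DF = 0.806900, PV = 2.299666
  t = 8.5000: CF_t = 2.850000, DF = 0.796152, PV = 2.269034
  t = 9.0000: CF_t = 2.850000, DF = 0.785547, PV = 2.238810
  t = 9.5000: CF_t = 2.850000, DF = 0.775084, PV = 2.208989
  t = 10.0000: CF_t = 102.850000, DF = 0.764760, PV = 78.655525
Price P = sum_t PV_t = 126.137822
Convexity numerator sum_t t*(t + 1/m) * CF_t / (1+y/m)^(m*t + 2):
  t = 0.5000: term = 1.368811
  t = 1.0000: term = 4.051736
  t = 1.5000: term = 7.995532
  t = 2.0000: term = 13.148383
  t = 2.5000: term = 19.459866
  t = 3.0000: term = 26.880920
  t = 3.5000: term = 35.363816
  t = 4.0000: term = 44.862124
  t = 4.5000: term = 55.330691
  t = 5.0000: term = 66.725605
  t = 5.5000: term = 79.004169
  t = 6.0000: term = 92.124878
  t = 6.5000: term = 106.047384
  t = 7.0000: term = 120.732478
  t = 7.5000: term = 136.142057
  t = 8.0000: term = 152.239104
  t = 8.5000: term = 168.987658
  t = 9.0000: term = 186.352796
  t = 9.5000: term = 204.300605
  t = 10.0000: term = 8040.277321
Convexity = (1/P) * sum = 9561.395935 / 126.137822 = 75.801182

Answer: Convexity = 75.8012
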